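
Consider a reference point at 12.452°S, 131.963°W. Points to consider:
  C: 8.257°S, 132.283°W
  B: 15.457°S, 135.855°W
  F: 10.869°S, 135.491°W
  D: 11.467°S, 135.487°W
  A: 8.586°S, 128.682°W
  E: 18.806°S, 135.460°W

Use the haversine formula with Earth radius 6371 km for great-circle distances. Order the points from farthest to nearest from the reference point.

Distance from the reference point at 12.452°S, 131.963°W to each:
E 18.806°S, 135.460°W: 799.5 km
A 8.586°S, 128.682°W: 559.8 km
B 15.457°S, 135.855°W: 536.7 km
C 8.257°S, 132.283°W: 467.8 km
F 10.869°S, 135.491°W: 422.6 km
D 11.467°S, 135.487°W: 398.7 km

E, A, B, C, F, D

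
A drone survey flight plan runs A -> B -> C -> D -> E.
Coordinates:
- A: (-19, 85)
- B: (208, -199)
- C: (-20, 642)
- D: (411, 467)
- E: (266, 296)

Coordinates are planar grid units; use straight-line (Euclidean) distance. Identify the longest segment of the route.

B–C

Leg distances:
A→B: 363.6
B→C: 871.4
C→D: 465.2
D→E: 224.2
The longest leg is B–C at 871.4.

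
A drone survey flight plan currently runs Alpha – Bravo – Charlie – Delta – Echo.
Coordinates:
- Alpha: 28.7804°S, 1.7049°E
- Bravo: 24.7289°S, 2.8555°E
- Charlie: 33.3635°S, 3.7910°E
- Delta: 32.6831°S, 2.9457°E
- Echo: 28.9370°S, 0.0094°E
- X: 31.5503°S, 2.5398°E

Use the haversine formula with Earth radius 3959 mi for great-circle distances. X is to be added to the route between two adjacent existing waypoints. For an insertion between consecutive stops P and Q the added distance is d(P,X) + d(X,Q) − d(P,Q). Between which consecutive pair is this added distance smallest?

Added distance for inserting X between each consecutive pair:
Alpha–Bravo: 380.7 mi
Bravo–Charlie: 17.4 mi
Charlie–Delta: 158.9 mi
Delta–Echo: 5.2 mi
Smallest added distance is 5.2 mi, inserting between Delta and Echo.

between Delta and Echo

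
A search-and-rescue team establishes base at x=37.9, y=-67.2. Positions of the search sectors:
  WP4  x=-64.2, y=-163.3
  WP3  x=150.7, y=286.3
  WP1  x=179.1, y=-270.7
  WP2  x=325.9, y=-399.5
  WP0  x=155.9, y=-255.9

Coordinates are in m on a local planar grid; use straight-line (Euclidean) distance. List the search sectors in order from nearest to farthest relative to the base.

Distances from the base:
WP4 x=-64.2, y=-163.3: 140.2 m
WP0 x=155.9, y=-255.9: 222.6 m
WP1 x=179.1, y=-270.7: 247.7 m
WP3 x=150.7, y=286.3: 371.1 m
WP2 x=325.9, y=-399.5: 439.7 m

WP4, WP0, WP1, WP3, WP2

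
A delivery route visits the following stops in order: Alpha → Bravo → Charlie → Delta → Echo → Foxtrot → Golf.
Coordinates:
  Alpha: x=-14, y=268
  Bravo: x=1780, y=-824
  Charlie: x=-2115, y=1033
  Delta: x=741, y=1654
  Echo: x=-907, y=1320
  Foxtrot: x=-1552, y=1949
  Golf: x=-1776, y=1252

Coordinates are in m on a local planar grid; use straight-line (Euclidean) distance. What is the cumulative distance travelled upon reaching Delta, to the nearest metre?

Leg distances:
Alpha→Bravo: 2100.2 m  (cumulative 2100.2 m)
Bravo→Charlie: 4315.0 m  (cumulative 6415.2 m)
Charlie→Delta: 2922.7 m  (cumulative 9338.0 m)
Cumulative distance at Delta ≈ 9338 m.

9338 m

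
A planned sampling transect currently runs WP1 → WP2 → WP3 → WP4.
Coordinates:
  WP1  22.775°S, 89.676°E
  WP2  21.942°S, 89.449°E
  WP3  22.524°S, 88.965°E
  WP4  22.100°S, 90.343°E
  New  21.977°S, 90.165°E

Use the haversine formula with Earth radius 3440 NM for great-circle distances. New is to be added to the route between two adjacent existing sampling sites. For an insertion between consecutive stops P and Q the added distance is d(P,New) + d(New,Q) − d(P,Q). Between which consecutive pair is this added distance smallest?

between WP3 and WP4

Added distance for inserting New between each consecutive pair:
WP1–WP2: 43.4 NM
WP2–WP3: 70.2 NM
WP3–WP4: 6.0 NM
Smallest added distance is 6.0 NM, inserting between WP3 and WP4.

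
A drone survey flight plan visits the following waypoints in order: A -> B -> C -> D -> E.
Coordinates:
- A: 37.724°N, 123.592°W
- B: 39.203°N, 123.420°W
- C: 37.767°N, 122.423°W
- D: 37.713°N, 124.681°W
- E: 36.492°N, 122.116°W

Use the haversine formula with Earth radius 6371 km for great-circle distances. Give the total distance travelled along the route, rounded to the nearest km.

810 km

Leg distances:
A→B: 165.1 km  (cumulative 165.1 km)
B→C: 181.7 km  (cumulative 346.9 km)
C→D: 198.6 km  (cumulative 545.5 km)
D→E: 264.9 km  (cumulative 810.4 km)
Total route length ≈ 810 km.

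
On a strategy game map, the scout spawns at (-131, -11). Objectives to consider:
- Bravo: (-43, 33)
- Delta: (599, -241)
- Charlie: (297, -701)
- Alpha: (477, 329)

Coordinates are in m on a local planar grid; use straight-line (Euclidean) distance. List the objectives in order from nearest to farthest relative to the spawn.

Bravo, Alpha, Delta, Charlie

Distances from the spawn:
Bravo (-43, 33): 98.4 m
Alpha (477, 329): 696.6 m
Delta (599, -241): 765.4 m
Charlie (297, -701): 812.0 m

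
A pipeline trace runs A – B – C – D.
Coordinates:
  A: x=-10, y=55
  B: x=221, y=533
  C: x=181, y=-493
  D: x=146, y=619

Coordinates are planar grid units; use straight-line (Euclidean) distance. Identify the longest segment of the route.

Leg distances:
A→B: 530.9
B→C: 1026.8
C→D: 1112.6
The longest leg is C–D at 1112.6.

C–D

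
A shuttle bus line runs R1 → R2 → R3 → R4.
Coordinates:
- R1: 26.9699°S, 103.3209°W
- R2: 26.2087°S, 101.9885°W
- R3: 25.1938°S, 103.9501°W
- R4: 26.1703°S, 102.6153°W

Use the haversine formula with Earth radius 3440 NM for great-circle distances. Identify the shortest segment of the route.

Leg distances:
R1→R2: 84.9 NM
R2→R3: 122.4 NM
R3→R4: 93.0 NM
The shortest leg is R1–R2 at 84.9 NM.

R1–R2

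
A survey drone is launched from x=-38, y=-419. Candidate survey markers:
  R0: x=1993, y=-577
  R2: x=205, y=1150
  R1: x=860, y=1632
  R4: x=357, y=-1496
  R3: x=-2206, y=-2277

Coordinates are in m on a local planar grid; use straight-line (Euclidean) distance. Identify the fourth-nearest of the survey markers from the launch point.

R1

Distances from the launch point (x=-38, y=-419):
R4: 1147.2 m
R2: 1587.7 m
R0: 2037.1 m
R1: 2239.0 m
R3: 2855.2 m
The fourth-nearest is R1 at 2239.0 m.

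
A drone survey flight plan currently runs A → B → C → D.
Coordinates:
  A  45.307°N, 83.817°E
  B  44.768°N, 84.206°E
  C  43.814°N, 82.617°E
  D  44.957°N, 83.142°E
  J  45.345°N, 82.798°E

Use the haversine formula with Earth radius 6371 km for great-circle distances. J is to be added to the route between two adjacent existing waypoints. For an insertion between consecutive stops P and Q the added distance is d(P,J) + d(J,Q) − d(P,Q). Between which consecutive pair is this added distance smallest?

Added distance for inserting J between each consecutive pair:
A–B: 140.4 km
B–C: 133.6 km
C–D: 88.0 km
Smallest added distance is 88.0 km, inserting between C and D.

between C and D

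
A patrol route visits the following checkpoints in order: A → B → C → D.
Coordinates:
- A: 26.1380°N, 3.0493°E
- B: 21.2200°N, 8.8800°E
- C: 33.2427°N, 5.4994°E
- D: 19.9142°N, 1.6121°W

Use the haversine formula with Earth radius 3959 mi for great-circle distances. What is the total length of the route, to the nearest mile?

Leg distances:
A→B: 501.5 mi  (cumulative 501.5 mi)
B→C: 856.1 mi  (cumulative 1357.6 mi)
C→D: 1019.7 mi  (cumulative 2377.3 mi)
Total route length ≈ 2377 mi.

2377 mi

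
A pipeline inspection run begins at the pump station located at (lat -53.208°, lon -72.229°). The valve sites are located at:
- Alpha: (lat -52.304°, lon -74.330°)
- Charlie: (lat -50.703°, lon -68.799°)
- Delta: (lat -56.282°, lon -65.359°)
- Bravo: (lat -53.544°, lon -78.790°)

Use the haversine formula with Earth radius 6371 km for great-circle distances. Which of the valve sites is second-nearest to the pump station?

Distances from the pump station ((lat -53.208°, lon -72.229°)):
Alpha: 173.5 km
Charlie: 364.4 km
Bravo: 436.7 km
Delta: 557.5 km
The second-nearest is Charlie at 364.4 km.

Charlie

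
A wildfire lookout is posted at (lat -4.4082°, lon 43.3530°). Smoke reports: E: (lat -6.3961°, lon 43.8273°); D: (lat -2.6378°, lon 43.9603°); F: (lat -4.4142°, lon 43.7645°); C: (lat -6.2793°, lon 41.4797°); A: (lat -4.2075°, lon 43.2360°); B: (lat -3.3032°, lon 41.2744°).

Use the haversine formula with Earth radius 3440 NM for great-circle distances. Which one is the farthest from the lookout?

C

Distance to each, sorted:
C: 158.6 NM
B: 141.1 NM
E: 122.7 NM
D: 112.4 NM
F: 24.6 NM
A: 13.9 NM
The farthest is C at 158.6 NM.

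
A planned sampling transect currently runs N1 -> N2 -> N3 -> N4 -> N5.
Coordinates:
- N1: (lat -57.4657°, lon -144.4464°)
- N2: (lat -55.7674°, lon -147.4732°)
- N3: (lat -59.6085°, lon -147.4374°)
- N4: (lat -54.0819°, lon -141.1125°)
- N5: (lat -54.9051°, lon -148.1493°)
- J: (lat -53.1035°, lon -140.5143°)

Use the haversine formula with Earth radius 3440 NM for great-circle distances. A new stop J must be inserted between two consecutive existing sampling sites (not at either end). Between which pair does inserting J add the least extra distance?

between N4 and N5

Added distance for inserting J between each consecutive pair:
N1–N2: 442.2 NM
N2–N3: 512.9 NM
N3–N4: 124.3 NM
N4–N5: 102.4 NM
Smallest added distance is 102.4 NM, inserting between N4 and N5.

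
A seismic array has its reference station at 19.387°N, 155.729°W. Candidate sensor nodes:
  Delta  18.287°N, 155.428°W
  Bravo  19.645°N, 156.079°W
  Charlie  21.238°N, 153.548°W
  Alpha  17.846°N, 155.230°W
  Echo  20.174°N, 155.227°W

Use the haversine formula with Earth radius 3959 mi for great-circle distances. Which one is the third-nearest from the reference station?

Delta

Distances from the reference station (19.387°N, 155.729°W):
Bravo: 28.9 mi
Echo: 63.4 mi
Delta: 78.5 mi
Alpha: 111.4 mi
Charlie: 190.6 mi
The third-nearest is Delta at 78.5 mi.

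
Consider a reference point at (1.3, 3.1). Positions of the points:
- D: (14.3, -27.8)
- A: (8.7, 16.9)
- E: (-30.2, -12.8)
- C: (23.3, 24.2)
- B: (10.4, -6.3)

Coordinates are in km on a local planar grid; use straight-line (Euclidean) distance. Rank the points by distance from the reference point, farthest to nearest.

E, D, C, A, B

Computing each straight-line distance from (1.3, 3.1):
E (-30.2, -12.8): 35.3 km
D (14.3, -27.8): 33.5 km
C (23.3, 24.2): 30.5 km
A (8.7, 16.9): 15.7 km
B (10.4, -6.3): 13.1 km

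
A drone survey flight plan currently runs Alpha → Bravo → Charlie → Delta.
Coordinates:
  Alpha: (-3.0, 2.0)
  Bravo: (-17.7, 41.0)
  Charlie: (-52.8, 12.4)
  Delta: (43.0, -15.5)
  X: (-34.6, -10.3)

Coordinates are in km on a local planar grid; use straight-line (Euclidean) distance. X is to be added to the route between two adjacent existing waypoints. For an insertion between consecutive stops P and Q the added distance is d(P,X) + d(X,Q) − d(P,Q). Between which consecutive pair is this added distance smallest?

Added distance for inserting X between each consecutive pair:
Alpha–Bravo: 46.2 km
Bravo–Charlie: 37.8 km
Charlie–Delta: 7.1 km
Smallest added distance is 7.1 km, inserting between Charlie and Delta.

between Charlie and Delta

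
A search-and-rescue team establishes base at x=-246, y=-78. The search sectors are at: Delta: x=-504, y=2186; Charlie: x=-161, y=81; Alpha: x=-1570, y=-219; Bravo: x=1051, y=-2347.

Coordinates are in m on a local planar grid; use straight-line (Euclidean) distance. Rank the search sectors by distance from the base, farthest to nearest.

Bravo, Delta, Alpha, Charlie

Computing each straight-line distance from x=-246, y=-78:
Bravo x=1051, y=-2347: 2613.5 m
Delta x=-504, y=2186: 2278.7 m
Alpha x=-1570, y=-219: 1331.5 m
Charlie x=-161, y=81: 180.3 m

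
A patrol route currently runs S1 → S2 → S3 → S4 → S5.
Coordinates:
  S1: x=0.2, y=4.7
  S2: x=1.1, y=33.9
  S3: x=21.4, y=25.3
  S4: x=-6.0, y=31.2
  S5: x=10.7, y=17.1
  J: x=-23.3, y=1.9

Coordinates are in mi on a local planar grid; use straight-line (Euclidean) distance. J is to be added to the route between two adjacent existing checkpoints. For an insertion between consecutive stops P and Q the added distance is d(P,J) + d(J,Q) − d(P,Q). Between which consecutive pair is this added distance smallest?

between S1 and S2

Added distance for inserting J between each consecutive pair:
S1–S2: 34.7 mi
S2–S3: 68.6 mi
S3–S4: 56.5 mi
S4–S5: 49.4 mi
Smallest added distance is 34.7 mi, inserting between S1 and S2.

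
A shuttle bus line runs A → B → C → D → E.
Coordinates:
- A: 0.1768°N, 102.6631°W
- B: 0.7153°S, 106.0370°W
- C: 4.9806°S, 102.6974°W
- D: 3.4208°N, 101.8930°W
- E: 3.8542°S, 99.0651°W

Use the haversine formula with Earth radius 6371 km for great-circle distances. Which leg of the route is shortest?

Leg distances:
A→B: 388.0 km
B→C: 602.0 km
C→D: 938.5 km
D→E: 867.8 km
The shortest leg is A–B at 388.0 km.

A–B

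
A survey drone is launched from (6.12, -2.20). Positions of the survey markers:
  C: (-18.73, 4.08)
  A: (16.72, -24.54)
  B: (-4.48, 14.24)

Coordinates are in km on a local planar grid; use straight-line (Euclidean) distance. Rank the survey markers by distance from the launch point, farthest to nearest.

Distance from the launch point at (6.12, -2.20) to each:
C (-18.73, 4.08): 25.6 km
A (16.72, -24.54): 24.7 km
B (-4.48, 14.24): 19.6 km

C, A, B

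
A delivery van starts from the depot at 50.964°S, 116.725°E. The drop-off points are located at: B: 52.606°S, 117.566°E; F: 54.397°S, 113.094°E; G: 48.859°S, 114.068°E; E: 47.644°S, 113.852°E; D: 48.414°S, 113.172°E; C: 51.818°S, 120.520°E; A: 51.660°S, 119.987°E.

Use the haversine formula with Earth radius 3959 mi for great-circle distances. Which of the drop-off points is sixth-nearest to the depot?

E

Distance to each, sorted:
B: 119.0 mi
A: 148.9 mi
C: 173.9 mi
G: 187.4 mi
D: 237.2 mi
E: 263.4 mi
F: 281.7 mi
The sixth-nearest is E at 263.4 mi.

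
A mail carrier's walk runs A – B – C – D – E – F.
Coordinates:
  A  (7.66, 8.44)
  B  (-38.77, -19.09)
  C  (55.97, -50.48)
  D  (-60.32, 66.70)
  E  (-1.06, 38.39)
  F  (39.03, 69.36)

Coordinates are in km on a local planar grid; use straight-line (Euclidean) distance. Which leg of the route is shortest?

E–F

Leg distances:
A→B: 54.0 km
B→C: 99.8 km
C→D: 165.1 km
D→E: 65.7 km
E→F: 50.7 km
The shortest leg is E–F at 50.7 km.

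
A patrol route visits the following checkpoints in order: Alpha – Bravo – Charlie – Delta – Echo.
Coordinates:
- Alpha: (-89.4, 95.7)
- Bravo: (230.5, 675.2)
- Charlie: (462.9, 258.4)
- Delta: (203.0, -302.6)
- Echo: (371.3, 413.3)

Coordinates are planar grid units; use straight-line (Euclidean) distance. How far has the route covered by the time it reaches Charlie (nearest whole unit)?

1139

Leg distances:
Alpha→Bravo: 661.9  (cumulative 661.9)
Bravo→Charlie: 477.2  (cumulative 1139.1)
Cumulative distance at Charlie ≈ 1139.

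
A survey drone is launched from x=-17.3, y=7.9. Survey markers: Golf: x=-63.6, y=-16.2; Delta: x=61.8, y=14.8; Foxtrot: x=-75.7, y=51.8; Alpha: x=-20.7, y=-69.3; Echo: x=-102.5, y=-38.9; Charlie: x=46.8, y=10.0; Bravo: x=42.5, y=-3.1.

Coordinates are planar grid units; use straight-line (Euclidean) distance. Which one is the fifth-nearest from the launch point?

Alpha

Distances from the launch point (x=-17.3, y=7.9):
Golf: 52.2
Bravo: 60.8
Charlie: 64.1
Foxtrot: 73.1
Alpha: 77.3
Delta: 79.4
Echo: 97.2
The fifth-nearest is Alpha at 77.3.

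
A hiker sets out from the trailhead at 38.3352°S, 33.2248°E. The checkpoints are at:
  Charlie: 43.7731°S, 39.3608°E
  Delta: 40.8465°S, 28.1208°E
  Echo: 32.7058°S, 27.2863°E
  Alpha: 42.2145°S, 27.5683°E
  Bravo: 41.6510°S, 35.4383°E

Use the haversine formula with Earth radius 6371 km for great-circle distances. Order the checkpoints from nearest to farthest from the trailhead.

Bravo, Delta, Alpha, Charlie, Echo

Distances from the trailhead:
Bravo 41.6510°S, 35.4383°E: 414.1 km
Delta 40.8465°S, 28.1208°E: 518.8 km
Alpha 42.2145°S, 27.5683°E: 645.0 km
Charlie 43.7731°S, 39.3608°E: 793.5 km
Echo 32.7058°S, 27.2863°E: 824.6 km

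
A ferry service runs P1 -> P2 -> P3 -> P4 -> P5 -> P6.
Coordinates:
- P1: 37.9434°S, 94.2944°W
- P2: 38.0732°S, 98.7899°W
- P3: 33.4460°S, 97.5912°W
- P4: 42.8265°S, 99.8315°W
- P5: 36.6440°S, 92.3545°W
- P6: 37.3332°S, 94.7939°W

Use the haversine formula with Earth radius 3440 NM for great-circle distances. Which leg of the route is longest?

P3–P4

Leg distances:
P1→P2: 212.8 NM
P2→P3: 283.9 NM
P3→P4: 573.0 NM
P4→P5: 506.5 NM
P5→P6: 124.1 NM
The longest leg is P3–P4 at 573.0 NM.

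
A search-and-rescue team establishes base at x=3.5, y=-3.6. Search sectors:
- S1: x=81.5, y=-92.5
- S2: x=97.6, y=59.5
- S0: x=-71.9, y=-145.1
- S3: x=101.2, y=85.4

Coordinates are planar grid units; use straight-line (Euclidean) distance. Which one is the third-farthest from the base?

S1

Distance to each, sorted:
S0: 160.3
S3: 132.2
S1: 118.3
S2: 113.3
The third-farthest is S1 at 118.3.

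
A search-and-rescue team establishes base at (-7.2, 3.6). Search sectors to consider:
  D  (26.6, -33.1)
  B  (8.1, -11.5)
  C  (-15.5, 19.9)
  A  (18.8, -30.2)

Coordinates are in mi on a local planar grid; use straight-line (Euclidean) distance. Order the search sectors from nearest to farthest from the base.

Computing each straight-line distance from (-7.2, 3.6):
C (-15.5, 19.9): 18.3 mi
B (8.1, -11.5): 21.5 mi
A (18.8, -30.2): 42.6 mi
D (26.6, -33.1): 49.9 mi

C, B, A, D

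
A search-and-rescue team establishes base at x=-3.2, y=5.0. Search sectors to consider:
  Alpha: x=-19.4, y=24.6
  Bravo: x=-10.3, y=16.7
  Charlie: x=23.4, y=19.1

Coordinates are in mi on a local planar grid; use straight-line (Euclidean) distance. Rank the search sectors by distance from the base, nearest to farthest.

Bravo, Alpha, Charlie

Computing each straight-line distance from x=-3.2, y=5.0:
Bravo x=-10.3, y=16.7: 13.7 mi
Alpha x=-19.4, y=24.6: 25.4 mi
Charlie x=23.4, y=19.1: 30.1 mi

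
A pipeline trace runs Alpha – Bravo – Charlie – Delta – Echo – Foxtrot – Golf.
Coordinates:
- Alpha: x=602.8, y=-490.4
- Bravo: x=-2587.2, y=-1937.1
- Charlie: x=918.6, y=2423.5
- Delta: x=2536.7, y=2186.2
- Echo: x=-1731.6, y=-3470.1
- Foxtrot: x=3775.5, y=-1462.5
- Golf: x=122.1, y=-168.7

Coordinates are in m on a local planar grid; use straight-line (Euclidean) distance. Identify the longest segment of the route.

Leg distances:
Alpha→Bravo: 3502.7 m
Bravo→Charlie: 5595.1 m
Charlie→Delta: 1635.4 m
Delta→Echo: 7086.1 m
Echo→Foxtrot: 5861.6 m
Foxtrot→Golf: 3875.7 m
The longest leg is Delta–Echo at 7086.1 m.

Delta–Echo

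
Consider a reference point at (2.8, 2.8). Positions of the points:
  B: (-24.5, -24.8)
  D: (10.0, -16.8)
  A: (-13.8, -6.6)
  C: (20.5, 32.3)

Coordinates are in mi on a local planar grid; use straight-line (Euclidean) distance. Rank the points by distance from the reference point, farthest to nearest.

Distance from the reference point at (2.8, 2.8) to each:
B (-24.5, -24.8): 38.8 mi
C (20.5, 32.3): 34.4 mi
D (10.0, -16.8): 20.9 mi
A (-13.8, -6.6): 19.1 mi

B, C, D, A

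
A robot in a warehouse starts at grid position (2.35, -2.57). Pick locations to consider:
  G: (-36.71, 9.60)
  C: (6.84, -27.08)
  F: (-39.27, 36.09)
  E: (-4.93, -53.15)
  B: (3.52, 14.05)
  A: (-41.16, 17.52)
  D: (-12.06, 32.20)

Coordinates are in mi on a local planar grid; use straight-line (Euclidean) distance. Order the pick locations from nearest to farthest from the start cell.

B, C, D, G, A, E, F

Distances from the start cell:
B (3.52, 14.05): 16.7 mi
C (6.84, -27.08): 24.9 mi
D (-12.06, 32.20): 37.6 mi
G (-36.71, 9.60): 40.9 mi
A (-41.16, 17.52): 47.9 mi
E (-4.93, -53.15): 51.1 mi
F (-39.27, 36.09): 56.8 mi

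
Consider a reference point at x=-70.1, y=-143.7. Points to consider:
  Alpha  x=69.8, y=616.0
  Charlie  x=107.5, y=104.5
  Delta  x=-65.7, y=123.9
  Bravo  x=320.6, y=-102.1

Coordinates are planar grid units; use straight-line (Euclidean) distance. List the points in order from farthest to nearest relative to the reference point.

Alpha, Bravo, Charlie, Delta

Distances from the reference point:
Alpha x=69.8, y=616.0: 772.5
Bravo x=320.6, y=-102.1: 392.9
Charlie x=107.5, y=104.5: 305.2
Delta x=-65.7, y=123.9: 267.6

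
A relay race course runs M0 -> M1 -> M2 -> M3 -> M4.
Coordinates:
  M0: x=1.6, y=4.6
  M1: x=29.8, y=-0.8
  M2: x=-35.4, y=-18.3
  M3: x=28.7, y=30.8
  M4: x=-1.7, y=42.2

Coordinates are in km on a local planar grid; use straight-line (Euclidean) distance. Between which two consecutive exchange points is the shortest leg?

M0–M1

Leg distances:
M0→M1: 28.7 km
M1→M2: 67.5 km
M2→M3: 80.7 km
M3→M4: 32.5 km
The shortest leg is M0–M1 at 28.7 km.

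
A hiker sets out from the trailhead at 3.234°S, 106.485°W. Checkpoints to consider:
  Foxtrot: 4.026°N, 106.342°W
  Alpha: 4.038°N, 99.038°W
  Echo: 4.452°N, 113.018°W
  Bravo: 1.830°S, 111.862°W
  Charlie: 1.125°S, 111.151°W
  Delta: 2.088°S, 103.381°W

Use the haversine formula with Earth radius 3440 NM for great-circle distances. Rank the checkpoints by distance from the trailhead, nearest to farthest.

Delta, Charlie, Bravo, Foxtrot, Echo, Alpha

Distances from the trailhead:
Delta 2.088°S, 103.381°W: 198.5 NM
Charlie 1.125°S, 111.151°W: 307.2 NM
Bravo 1.830°S, 111.862°W: 333.3 NM
Foxtrot 4.026°N, 106.342°W: 436.0 NM
Echo 4.452°N, 113.018°W: 605.4 NM
Alpha 4.038°N, 99.038°W: 624.7 NM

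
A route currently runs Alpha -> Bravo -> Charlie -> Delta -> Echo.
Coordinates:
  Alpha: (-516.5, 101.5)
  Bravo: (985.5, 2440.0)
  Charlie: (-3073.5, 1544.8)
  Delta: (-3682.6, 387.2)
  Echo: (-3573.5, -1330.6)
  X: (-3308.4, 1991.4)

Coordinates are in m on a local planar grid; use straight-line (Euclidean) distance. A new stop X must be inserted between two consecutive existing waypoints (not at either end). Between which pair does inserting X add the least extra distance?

between Bravo and Charlie

Added distance for inserting X between each consecutive pair:
Alpha–Bravo: 4909.4 m
Bravo–Charlie: 665.3 m
Charlie–Delta: 843.8 m
Delta–Echo: 3258.6 m
Smallest added distance is 665.3 m, inserting between Bravo and Charlie.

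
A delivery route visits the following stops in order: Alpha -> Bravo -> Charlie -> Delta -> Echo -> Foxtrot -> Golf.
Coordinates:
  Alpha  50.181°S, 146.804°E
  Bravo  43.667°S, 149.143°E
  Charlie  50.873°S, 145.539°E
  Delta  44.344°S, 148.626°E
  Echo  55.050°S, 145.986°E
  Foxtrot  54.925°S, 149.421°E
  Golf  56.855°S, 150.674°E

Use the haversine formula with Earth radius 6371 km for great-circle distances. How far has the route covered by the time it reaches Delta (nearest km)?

2353 km

Leg distances:
Alpha→Bravo: 745.7 km  (cumulative 745.7 km)
Bravo→Charlie: 845.9 km  (cumulative 1591.6 km)
Charlie→Delta: 761.8 km  (cumulative 2353.4 km)
Cumulative distance at Delta ≈ 2353 km.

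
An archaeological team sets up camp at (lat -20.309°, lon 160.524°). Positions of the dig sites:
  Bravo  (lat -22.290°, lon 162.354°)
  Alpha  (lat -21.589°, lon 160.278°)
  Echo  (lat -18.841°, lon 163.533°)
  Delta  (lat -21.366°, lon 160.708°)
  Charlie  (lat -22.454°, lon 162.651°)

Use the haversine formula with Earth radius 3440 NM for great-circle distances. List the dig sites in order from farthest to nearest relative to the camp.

Distances from the camp:
Echo (lat -18.841°, lon 163.533°): 191.7 NM
Charlie (lat -22.454°, lon 162.651°): 175.3 NM
Bravo (lat -22.290°, lon 162.354°): 156.9 NM
Alpha (lat -21.589°, lon 160.278°): 78.1 NM
Delta (lat -21.366°, lon 160.708°): 64.3 NM

Echo, Charlie, Bravo, Alpha, Delta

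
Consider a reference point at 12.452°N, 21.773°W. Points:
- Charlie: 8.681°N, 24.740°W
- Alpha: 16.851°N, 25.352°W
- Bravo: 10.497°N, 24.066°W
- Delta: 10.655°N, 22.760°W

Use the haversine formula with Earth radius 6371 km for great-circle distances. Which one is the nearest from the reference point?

Delta

Distance to each, sorted:
Delta: 226.9 km
Bravo: 331.2 km
Charlie: 530.1 km
Alpha: 622.4 km
The nearest is Delta at 226.9 km.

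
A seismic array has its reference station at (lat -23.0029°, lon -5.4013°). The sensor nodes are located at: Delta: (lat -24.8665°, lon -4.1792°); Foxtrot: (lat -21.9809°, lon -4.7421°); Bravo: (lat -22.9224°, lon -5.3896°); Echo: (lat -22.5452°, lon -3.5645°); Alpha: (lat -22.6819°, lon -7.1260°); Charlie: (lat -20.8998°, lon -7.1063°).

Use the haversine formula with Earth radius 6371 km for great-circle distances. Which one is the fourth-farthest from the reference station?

Distances from the reference station ((lat -23.0029°, lon -5.4013°)):
Charlie: 292.6 km
Delta: 241.6 km
Echo: 195.1 km
Alpha: 180.3 km
Foxtrot: 132.3 km
Bravo: 9.0 km
The fourth-farthest is Alpha at 180.3 km.

Alpha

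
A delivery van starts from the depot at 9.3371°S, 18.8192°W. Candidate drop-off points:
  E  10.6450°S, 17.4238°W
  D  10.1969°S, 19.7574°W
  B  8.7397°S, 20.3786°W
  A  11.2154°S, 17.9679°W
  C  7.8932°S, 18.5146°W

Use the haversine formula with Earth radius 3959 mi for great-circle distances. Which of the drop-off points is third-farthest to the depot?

Distance to each, sorted:
A: 142.1 mi
E: 131.1 mi
B: 114.1 mi
C: 101.9 mi
D: 87.2 mi
The third-farthest is B at 114.1 mi.

B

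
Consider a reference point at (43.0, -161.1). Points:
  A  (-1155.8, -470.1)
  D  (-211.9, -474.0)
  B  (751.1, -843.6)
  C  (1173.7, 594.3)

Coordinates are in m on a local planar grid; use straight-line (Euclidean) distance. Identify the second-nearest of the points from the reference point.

Distances from the reference point ((43.0, -161.1)):
D: 403.6 m
B: 983.5 m
A: 1238.0 m
C: 1359.8 m
The second-nearest is B at 983.5 m.

B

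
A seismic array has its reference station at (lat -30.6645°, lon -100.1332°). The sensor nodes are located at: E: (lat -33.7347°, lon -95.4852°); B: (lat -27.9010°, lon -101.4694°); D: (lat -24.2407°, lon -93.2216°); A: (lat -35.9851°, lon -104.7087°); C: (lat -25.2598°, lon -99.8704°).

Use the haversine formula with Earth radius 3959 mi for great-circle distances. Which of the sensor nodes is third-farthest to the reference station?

Distances from the reference station ((lat -30.6645°, lon -100.1332°)):
D: 613.4 mi
A: 452.6 mi
C: 373.8 mi
E: 344.7 mi
B: 207.2 mi
The third-farthest is C at 373.8 mi.

C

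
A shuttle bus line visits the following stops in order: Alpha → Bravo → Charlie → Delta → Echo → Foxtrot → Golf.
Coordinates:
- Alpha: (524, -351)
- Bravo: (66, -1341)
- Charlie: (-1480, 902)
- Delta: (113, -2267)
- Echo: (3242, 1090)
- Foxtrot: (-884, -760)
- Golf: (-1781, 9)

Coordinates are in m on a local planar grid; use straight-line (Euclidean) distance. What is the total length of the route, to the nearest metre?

Leg distances:
Alpha→Bravo: 1090.8 m  (cumulative 1090.8 m)
Bravo→Charlie: 2724.2 m  (cumulative 3815.0 m)
Charlie→Delta: 3546.9 m  (cumulative 7361.8 m)
Delta→Echo: 4589.1 m  (cumulative 11951.0 m)
Echo→Foxtrot: 4521.8 m  (cumulative 16472.7 m)
Foxtrot→Golf: 1181.5 m  (cumulative 17654.3 m)
Total route length ≈ 17654 m.

17654 m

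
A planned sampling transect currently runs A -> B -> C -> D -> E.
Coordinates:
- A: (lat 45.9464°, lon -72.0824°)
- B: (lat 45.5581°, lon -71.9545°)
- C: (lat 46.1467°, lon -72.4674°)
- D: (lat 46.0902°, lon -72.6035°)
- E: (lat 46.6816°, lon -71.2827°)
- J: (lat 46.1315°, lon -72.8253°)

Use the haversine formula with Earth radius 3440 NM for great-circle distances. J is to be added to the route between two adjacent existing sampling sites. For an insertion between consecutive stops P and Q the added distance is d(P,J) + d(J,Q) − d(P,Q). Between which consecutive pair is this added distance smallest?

between D and E

Added distance for inserting J between each consecutive pair:
A–B: 59.1 NM
B–C: 23.7 NM
C–D: 17.9 NM
D–E: 16.2 NM
Smallest added distance is 16.2 NM, inserting between D and E.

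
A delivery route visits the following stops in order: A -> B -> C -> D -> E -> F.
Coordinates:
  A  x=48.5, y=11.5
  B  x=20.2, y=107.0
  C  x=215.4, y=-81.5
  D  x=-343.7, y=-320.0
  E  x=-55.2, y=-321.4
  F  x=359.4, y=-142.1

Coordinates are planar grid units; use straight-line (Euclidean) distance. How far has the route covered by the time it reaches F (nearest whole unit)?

Leg distances:
A→B: 99.6  (cumulative 99.6)
B→C: 271.4  (cumulative 371.0)
C→D: 607.8  (cumulative 978.8)
D→E: 288.5  (cumulative 1267.3)
E→F: 451.7  (cumulative 1719.0)
Cumulative distance at F ≈ 1719.

1719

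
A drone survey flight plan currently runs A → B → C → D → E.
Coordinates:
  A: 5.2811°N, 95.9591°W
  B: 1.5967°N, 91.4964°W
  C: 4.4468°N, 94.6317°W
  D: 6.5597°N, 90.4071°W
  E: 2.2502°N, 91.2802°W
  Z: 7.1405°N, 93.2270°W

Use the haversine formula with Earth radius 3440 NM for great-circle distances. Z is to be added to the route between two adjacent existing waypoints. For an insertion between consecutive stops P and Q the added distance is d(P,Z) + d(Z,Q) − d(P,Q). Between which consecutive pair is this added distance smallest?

Added distance for inserting Z between each consecutive pair:
A–B: 199.2 NM
B–C: 276.6 NM
C–D: 71.3 NM
D–E: 223.6 NM
Smallest added distance is 71.3 NM, inserting between C and D.

between C and D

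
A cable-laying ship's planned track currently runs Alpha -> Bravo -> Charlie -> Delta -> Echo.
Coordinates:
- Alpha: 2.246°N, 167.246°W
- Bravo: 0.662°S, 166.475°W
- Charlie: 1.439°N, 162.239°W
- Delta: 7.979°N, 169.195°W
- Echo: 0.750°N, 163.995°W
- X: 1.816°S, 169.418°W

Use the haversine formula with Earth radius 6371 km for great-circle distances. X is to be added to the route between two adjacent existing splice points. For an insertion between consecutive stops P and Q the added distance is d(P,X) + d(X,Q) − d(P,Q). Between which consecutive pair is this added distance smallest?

Added distance for inserting X between each consecutive pair:
Alpha–Bravo: 529.1 km
Bravo–Charlie: 702.1 km
Charlie–Delta: 906.4 km
Delta–Echo: 767.5 km
Smallest added distance is 529.1 km, inserting between Alpha and Bravo.

between Alpha and Bravo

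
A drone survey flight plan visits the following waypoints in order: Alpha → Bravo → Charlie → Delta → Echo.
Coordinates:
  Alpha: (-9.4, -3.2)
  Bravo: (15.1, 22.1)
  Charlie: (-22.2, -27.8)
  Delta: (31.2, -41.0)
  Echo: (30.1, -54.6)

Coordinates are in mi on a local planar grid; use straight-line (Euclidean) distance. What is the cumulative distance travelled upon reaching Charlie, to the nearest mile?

Leg distances:
Alpha→Bravo: 35.2 mi  (cumulative 35.2 mi)
Bravo→Charlie: 62.3 mi  (cumulative 97.5 mi)
Cumulative distance at Charlie ≈ 98 mi.

98 mi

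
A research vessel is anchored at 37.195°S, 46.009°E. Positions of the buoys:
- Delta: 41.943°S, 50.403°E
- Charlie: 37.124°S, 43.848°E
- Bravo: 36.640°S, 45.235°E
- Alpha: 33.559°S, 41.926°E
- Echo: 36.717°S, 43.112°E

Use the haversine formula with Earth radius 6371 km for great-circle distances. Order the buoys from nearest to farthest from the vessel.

Distance from the vessel at 37.195°S, 46.009°E to each:
Bravo 36.640°S, 45.235°E: 92.4 km
Charlie 37.124°S, 43.848°E: 191.7 km
Echo 36.717°S, 43.112°E: 262.8 km
Alpha 33.559°S, 41.926°E: 548.1 km
Delta 41.943°S, 50.403°E: 648.3 km

Bravo, Charlie, Echo, Alpha, Delta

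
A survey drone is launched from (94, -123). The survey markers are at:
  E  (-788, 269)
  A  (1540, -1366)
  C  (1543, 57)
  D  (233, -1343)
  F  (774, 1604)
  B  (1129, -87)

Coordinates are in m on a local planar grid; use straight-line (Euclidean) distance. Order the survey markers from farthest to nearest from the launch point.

Distances from the launch point:
A (1540, -1366): 1906.8 m
F (774, 1604): 1856.1 m
C (1543, 57): 1460.1 m
D (233, -1343): 1227.9 m
B (1129, -87): 1035.6 m
E (-788, 269): 965.2 m

A, F, C, D, B, E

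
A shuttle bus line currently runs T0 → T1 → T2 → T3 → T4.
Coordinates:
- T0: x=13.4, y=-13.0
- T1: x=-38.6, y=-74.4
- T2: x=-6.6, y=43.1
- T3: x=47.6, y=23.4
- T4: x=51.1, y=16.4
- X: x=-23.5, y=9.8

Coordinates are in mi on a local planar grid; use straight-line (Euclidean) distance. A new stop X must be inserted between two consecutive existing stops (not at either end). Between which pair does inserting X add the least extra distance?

Added distance for inserting X between each consecutive pair:
T0–T1: 48.5 mi
T1–T2: 1.1 mi
T2–T3: 52.1 mi
T3–T4: 139.5 mi
Smallest added distance is 1.1 mi, inserting between T1 and T2.

between T1 and T2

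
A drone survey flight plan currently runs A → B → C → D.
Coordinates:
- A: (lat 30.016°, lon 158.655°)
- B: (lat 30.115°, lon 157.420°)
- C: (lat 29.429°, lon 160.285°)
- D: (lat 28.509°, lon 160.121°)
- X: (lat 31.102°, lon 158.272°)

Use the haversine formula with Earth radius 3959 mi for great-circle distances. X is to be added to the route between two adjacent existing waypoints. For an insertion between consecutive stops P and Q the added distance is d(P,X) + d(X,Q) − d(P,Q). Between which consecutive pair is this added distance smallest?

Added distance for inserting X between each consecutive pair:
A–B: 89.2 mi
B–C: 73.4 mi
C–D: 313.1 mi
Smallest added distance is 73.4 mi, inserting between B and C.

between B and C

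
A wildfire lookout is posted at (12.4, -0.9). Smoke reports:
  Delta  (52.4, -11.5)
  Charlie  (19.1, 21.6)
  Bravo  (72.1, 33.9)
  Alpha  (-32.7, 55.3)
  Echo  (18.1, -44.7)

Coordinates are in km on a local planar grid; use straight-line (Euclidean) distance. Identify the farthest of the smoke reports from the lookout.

Distances from the lookout ((12.4, -0.9)):
Alpha: 72.1 km
Bravo: 69.1 km
Echo: 44.2 km
Delta: 41.4 km
Charlie: 23.5 km
The farthest is Alpha at 72.1 km.

Alpha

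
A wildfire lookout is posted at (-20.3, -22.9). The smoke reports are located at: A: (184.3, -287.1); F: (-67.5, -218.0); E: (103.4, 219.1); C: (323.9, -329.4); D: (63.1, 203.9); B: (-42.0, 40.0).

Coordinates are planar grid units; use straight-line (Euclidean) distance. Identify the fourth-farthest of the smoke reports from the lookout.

D

Distances from the lookout ((-20.3, -22.9)):
C: 460.9
A: 334.2
E: 271.8
D: 241.6
F: 200.7
B: 66.5
The fourth-farthest is D at 241.6.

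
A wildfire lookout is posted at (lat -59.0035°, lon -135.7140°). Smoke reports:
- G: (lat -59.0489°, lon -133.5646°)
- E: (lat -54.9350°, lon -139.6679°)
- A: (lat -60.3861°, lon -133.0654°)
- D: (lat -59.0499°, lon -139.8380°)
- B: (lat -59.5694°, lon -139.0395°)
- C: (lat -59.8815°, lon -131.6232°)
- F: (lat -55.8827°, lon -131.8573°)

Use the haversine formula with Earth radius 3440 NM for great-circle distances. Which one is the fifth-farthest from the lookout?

Distance to each, sorted:
E: 276.3 NM
F: 224.9 NM
C: 135.5 NM
D: 127.4 NM
A: 115.4 NM
B: 107.5 NM
G: 66.5 NM
The fifth-farthest is A at 115.4 NM.

A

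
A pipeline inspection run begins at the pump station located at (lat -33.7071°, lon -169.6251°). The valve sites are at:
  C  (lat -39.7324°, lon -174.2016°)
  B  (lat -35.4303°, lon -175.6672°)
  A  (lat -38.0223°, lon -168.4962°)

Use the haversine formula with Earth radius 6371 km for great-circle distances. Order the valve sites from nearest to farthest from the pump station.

Distances from the pump station:
A (lat -38.0223°, lon -168.4962°): 490.5 km
B (lat -35.4303°, lon -175.6672°): 585.3 km
C (lat -39.7324°, lon -174.2016°): 784.1 km

A, B, C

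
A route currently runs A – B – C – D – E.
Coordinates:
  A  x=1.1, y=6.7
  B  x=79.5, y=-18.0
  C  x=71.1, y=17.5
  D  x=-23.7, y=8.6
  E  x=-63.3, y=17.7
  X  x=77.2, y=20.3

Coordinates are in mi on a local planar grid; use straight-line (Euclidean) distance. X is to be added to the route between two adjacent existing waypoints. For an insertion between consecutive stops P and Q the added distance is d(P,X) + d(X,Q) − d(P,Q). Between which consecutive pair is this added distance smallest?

between B and C

Added distance for inserting X between each consecutive pair:
A–B: 33.5 mi
B–C: 8.6 mi
C–D: 13.1 mi
D–E: 201.5 mi
Smallest added distance is 8.6 mi, inserting between B and C.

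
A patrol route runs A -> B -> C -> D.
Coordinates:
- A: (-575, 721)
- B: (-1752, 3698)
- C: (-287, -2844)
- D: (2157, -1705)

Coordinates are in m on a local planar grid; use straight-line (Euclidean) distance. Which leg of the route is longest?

B–C

Leg distances:
A→B: 3201.2 m
B→C: 6704.0 m
C→D: 2696.4 m
The longest leg is B–C at 6704.0 m.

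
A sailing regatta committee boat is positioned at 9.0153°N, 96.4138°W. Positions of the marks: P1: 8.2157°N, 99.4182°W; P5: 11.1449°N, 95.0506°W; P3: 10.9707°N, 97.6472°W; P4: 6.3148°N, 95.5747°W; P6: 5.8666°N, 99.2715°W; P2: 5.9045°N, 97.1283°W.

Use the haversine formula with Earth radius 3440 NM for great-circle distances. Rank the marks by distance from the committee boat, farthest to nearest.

P6, P2, P1, P4, P5, P3

Computing each great-circle distance from 9.0153°N, 96.4138°W:
P6 5.8666°N, 99.2715°W: 254.3 NM
P2 5.9045°N, 97.1283°W: 191.6 NM
P1 8.2157°N, 99.4182°W: 184.7 NM
P4 6.3148°N, 95.5747°W: 169.6 NM
P5 11.1449°N, 95.0506°W: 151.1 NM
P3 10.9707°N, 97.6472°W: 138.2 NM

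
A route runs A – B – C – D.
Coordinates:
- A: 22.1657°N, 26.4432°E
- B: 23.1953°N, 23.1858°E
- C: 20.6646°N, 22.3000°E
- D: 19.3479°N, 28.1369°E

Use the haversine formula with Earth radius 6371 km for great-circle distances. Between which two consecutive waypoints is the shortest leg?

Leg distances:
A→B: 353.2 km
B→C: 295.9 km
C→D: 627.1 km
The shortest leg is B–C at 295.9 km.

B–C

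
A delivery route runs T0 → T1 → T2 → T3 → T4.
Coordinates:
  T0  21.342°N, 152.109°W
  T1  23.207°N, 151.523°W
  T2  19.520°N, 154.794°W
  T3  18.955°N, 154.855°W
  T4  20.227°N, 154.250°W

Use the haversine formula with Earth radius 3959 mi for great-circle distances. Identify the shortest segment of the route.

T2–T3

Leg distances:
T0→T1: 134.2 mi
T1→T2: 330.4 mi
T2→T3: 39.2 mi
T3→T4: 96.3 mi
The shortest leg is T2–T3 at 39.2 mi.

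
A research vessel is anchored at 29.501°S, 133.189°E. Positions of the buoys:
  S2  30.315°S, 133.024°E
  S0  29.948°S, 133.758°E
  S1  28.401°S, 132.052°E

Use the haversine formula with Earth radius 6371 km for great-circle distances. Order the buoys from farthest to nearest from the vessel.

Computing each great-circle distance from 29.501°S, 133.189°E:
S1 28.401°S, 132.052°E: 164.9 km
S2 30.315°S, 133.024°E: 91.9 km
S0 29.948°S, 133.758°E: 74.1 km

S1, S2, S0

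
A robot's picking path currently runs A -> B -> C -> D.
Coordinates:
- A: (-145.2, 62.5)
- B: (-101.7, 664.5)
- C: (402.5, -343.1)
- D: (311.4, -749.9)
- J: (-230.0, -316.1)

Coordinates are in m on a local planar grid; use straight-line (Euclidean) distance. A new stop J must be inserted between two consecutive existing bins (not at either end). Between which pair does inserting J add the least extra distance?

between B and C

Added distance for inserting J between each consecutive pair:
A–B: 773.4 m
B–C: 495.3 m
C–D: 910.0 m
Smallest added distance is 495.3 m, inserting between B and C.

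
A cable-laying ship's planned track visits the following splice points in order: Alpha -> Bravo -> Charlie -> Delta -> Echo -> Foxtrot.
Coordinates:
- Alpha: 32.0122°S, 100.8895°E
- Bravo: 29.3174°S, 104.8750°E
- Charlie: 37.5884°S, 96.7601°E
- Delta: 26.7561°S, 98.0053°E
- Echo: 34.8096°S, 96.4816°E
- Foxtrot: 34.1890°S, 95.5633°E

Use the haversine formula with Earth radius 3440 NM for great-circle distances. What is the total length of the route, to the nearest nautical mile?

Leg distances:
Alpha→Bravo: 261.8 NM  (cumulative 261.8 NM)
Bravo→Charlie: 641.2 NM  (cumulative 902.9 NM)
Charlie→Delta: 653.4 NM  (cumulative 1556.3 NM)
Delta→Echo: 489.9 NM  (cumulative 2046.2 NM)
Echo→Foxtrot: 58.8 NM  (cumulative 2105.0 NM)
Total route length ≈ 2105 NM.

2105 NM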